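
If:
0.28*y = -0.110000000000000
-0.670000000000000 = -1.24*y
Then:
No Solution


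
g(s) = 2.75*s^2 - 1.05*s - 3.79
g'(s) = 5.5*s - 1.05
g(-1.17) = 1.20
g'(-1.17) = -7.48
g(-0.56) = -2.34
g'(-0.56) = -4.13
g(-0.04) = -3.74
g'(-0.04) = -1.27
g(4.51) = 47.41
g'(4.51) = 23.76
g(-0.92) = -0.50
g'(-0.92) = -6.11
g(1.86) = 3.77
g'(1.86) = 9.18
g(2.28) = 8.11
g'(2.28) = 11.49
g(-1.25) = 1.82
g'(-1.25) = -7.92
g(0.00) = -3.79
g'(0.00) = -1.05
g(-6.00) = 101.51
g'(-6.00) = -34.05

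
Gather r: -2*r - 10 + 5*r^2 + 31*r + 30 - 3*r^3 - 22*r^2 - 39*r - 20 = -3*r^3 - 17*r^2 - 10*r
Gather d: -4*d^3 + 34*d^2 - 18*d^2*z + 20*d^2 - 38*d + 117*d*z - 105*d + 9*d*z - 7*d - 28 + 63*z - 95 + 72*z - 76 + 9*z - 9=-4*d^3 + d^2*(54 - 18*z) + d*(126*z - 150) + 144*z - 208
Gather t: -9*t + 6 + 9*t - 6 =0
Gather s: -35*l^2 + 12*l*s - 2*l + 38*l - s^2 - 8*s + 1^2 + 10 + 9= -35*l^2 + 36*l - s^2 + s*(12*l - 8) + 20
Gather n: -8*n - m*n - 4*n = n*(-m - 12)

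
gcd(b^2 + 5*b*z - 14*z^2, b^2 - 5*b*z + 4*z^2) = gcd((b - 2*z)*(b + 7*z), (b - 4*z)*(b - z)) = 1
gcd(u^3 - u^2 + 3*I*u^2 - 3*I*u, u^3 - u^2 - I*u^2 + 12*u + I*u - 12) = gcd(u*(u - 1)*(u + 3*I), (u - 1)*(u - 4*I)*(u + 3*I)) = u^2 + u*(-1 + 3*I) - 3*I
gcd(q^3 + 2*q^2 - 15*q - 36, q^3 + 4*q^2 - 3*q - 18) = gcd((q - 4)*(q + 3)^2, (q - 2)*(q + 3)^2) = q^2 + 6*q + 9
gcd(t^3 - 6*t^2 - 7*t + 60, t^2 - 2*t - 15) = t^2 - 2*t - 15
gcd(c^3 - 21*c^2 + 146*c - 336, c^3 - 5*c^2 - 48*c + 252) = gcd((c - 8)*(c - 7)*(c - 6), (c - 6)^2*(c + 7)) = c - 6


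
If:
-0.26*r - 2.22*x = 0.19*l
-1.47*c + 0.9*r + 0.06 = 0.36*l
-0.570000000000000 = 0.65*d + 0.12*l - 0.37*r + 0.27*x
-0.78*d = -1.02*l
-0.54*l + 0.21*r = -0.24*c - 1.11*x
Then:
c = 3.42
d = 2.73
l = 2.09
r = 6.35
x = -0.92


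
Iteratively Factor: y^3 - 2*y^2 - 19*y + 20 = (y + 4)*(y^2 - 6*y + 5) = (y - 1)*(y + 4)*(y - 5)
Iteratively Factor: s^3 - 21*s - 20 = (s - 5)*(s^2 + 5*s + 4) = (s - 5)*(s + 4)*(s + 1)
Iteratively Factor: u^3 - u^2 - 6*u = (u + 2)*(u^2 - 3*u) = (u - 3)*(u + 2)*(u)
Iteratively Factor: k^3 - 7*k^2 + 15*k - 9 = (k - 3)*(k^2 - 4*k + 3) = (k - 3)^2*(k - 1)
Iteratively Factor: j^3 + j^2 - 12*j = (j + 4)*(j^2 - 3*j) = j*(j + 4)*(j - 3)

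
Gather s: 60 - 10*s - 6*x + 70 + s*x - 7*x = s*(x - 10) - 13*x + 130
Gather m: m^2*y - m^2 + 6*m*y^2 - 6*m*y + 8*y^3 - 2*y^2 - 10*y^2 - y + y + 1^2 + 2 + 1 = m^2*(y - 1) + m*(6*y^2 - 6*y) + 8*y^3 - 12*y^2 + 4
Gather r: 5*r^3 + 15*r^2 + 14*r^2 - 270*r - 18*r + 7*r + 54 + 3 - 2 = 5*r^3 + 29*r^2 - 281*r + 55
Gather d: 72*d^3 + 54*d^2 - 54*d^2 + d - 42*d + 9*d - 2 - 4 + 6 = 72*d^3 - 32*d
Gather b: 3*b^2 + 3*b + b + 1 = 3*b^2 + 4*b + 1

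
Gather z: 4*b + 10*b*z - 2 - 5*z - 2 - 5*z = 4*b + z*(10*b - 10) - 4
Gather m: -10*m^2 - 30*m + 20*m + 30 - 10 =-10*m^2 - 10*m + 20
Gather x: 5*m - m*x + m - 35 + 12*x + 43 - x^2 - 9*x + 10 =6*m - x^2 + x*(3 - m) + 18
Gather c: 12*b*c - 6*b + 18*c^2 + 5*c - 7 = -6*b + 18*c^2 + c*(12*b + 5) - 7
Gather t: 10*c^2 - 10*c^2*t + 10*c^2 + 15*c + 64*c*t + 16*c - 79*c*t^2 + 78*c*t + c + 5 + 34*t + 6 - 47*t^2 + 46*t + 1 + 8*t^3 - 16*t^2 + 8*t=20*c^2 + 32*c + 8*t^3 + t^2*(-79*c - 63) + t*(-10*c^2 + 142*c + 88) + 12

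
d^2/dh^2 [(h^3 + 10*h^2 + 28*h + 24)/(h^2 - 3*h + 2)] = 2*(65*h^3 - 6*h^2 - 372*h + 376)/(h^6 - 9*h^5 + 33*h^4 - 63*h^3 + 66*h^2 - 36*h + 8)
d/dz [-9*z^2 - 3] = -18*z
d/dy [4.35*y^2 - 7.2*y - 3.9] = 8.7*y - 7.2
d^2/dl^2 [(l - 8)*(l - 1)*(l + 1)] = 6*l - 16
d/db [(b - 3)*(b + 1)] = 2*b - 2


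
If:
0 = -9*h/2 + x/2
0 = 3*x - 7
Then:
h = 7/27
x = 7/3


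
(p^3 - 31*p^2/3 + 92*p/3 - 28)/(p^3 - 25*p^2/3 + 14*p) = (p - 2)/p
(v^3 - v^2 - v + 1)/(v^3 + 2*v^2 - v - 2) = (v - 1)/(v + 2)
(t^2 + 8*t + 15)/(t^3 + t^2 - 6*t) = (t + 5)/(t*(t - 2))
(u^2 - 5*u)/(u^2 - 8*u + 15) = u/(u - 3)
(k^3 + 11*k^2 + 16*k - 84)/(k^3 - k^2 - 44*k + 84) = (k + 6)/(k - 6)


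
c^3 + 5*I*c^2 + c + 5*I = (c - I)*(c + I)*(c + 5*I)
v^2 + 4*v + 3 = (v + 1)*(v + 3)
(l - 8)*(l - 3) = l^2 - 11*l + 24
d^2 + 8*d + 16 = (d + 4)^2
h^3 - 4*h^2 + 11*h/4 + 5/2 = (h - 5/2)*(h - 2)*(h + 1/2)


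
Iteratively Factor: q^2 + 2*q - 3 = (q - 1)*(q + 3)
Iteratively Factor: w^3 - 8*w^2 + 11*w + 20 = (w - 4)*(w^2 - 4*w - 5) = (w - 5)*(w - 4)*(w + 1)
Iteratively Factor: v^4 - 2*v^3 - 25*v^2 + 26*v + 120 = (v - 3)*(v^3 + v^2 - 22*v - 40) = (v - 3)*(v + 2)*(v^2 - v - 20) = (v - 5)*(v - 3)*(v + 2)*(v + 4)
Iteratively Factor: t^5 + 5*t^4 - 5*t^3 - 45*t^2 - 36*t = (t + 4)*(t^4 + t^3 - 9*t^2 - 9*t) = (t + 3)*(t + 4)*(t^3 - 2*t^2 - 3*t) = (t + 1)*(t + 3)*(t + 4)*(t^2 - 3*t) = t*(t + 1)*(t + 3)*(t + 4)*(t - 3)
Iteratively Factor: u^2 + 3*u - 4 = (u - 1)*(u + 4)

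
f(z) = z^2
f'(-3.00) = -6.00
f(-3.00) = 9.00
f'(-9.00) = -18.00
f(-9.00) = 81.00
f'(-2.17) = -4.34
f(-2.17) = 4.71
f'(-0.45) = -0.90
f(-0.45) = 0.20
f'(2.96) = 5.92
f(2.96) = 8.76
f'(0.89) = 1.78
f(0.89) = 0.79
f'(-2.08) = -4.16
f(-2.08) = 4.33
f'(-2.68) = -5.36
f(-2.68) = 7.18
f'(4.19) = 8.38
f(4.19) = 17.56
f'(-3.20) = -6.40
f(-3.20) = 10.24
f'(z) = 2*z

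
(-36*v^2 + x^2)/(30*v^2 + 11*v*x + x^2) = (-6*v + x)/(5*v + x)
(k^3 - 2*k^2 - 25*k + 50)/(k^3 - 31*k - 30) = (k^2 - 7*k + 10)/(k^2 - 5*k - 6)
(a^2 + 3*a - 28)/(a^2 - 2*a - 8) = (a + 7)/(a + 2)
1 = 1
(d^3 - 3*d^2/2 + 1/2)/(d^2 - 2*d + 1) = d + 1/2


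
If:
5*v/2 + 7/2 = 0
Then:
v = -7/5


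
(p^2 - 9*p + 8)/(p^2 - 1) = (p - 8)/(p + 1)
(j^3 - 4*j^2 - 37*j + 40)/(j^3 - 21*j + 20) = (j - 8)/(j - 4)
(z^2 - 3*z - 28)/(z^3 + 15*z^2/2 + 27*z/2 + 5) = 2*(z^2 - 3*z - 28)/(2*z^3 + 15*z^2 + 27*z + 10)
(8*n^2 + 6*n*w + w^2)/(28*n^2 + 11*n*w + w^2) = (2*n + w)/(7*n + w)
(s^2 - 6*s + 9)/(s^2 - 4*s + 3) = (s - 3)/(s - 1)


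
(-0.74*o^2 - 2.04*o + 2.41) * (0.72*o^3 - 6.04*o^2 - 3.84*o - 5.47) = -0.5328*o^5 + 3.0008*o^4 + 16.8984*o^3 - 2.675*o^2 + 1.9044*o - 13.1827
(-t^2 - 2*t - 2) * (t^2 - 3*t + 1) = -t^4 + t^3 + 3*t^2 + 4*t - 2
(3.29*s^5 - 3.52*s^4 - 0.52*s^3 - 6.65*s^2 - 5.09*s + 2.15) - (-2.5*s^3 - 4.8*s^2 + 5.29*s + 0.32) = 3.29*s^5 - 3.52*s^4 + 1.98*s^3 - 1.85*s^2 - 10.38*s + 1.83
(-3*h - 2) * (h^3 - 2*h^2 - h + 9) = -3*h^4 + 4*h^3 + 7*h^2 - 25*h - 18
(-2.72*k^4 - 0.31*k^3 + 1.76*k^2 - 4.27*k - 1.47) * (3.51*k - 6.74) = -9.5472*k^5 + 17.2447*k^4 + 8.267*k^3 - 26.8501*k^2 + 23.6201*k + 9.9078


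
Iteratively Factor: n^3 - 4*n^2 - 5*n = (n)*(n^2 - 4*n - 5) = n*(n + 1)*(n - 5)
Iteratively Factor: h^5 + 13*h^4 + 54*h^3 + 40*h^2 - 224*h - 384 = (h + 4)*(h^4 + 9*h^3 + 18*h^2 - 32*h - 96) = (h + 4)^2*(h^3 + 5*h^2 - 2*h - 24) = (h - 2)*(h + 4)^2*(h^2 + 7*h + 12) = (h - 2)*(h + 4)^3*(h + 3)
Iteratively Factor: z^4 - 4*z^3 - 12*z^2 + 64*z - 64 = (z - 2)*(z^3 - 2*z^2 - 16*z + 32) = (z - 4)*(z - 2)*(z^2 + 2*z - 8) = (z - 4)*(z - 2)^2*(z + 4)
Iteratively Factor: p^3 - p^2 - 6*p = (p - 3)*(p^2 + 2*p) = p*(p - 3)*(p + 2)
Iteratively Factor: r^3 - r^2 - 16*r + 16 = (r - 4)*(r^2 + 3*r - 4) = (r - 4)*(r - 1)*(r + 4)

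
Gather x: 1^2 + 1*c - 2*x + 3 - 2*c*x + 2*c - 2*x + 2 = 3*c + x*(-2*c - 4) + 6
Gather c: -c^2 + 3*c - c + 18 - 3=-c^2 + 2*c + 15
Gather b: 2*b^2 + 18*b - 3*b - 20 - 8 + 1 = 2*b^2 + 15*b - 27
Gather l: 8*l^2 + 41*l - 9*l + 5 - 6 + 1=8*l^2 + 32*l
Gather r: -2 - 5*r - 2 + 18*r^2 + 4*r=18*r^2 - r - 4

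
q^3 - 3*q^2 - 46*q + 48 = (q - 8)*(q - 1)*(q + 6)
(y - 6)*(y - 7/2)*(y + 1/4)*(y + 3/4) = y^4 - 17*y^3/2 + 187*y^2/16 + 615*y/32 + 63/16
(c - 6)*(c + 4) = c^2 - 2*c - 24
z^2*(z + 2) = z^3 + 2*z^2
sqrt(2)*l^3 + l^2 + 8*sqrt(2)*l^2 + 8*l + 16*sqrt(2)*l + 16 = (l + 4)^2*(sqrt(2)*l + 1)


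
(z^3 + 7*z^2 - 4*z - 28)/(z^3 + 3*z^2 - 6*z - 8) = (z^2 + 9*z + 14)/(z^2 + 5*z + 4)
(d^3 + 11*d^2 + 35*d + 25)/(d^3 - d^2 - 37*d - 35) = (d + 5)/(d - 7)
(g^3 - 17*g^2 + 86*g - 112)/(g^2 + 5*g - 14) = (g^2 - 15*g + 56)/(g + 7)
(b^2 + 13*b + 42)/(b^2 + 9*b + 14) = (b + 6)/(b + 2)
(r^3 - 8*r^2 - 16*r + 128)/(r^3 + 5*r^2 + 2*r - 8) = (r^2 - 12*r + 32)/(r^2 + r - 2)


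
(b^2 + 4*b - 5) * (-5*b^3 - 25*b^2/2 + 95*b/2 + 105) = -5*b^5 - 65*b^4/2 + 45*b^3/2 + 715*b^2/2 + 365*b/2 - 525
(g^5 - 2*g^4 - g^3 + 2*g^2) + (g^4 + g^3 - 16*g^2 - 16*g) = g^5 - g^4 - 14*g^2 - 16*g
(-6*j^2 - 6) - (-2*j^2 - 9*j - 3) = -4*j^2 + 9*j - 3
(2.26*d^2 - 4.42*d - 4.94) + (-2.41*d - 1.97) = 2.26*d^2 - 6.83*d - 6.91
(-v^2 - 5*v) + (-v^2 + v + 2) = -2*v^2 - 4*v + 2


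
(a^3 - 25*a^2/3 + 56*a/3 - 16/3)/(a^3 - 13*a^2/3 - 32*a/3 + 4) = (a^2 - 8*a + 16)/(a^2 - 4*a - 12)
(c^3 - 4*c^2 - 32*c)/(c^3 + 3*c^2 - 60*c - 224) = c/(c + 7)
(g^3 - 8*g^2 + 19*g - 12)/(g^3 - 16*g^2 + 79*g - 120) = (g^2 - 5*g + 4)/(g^2 - 13*g + 40)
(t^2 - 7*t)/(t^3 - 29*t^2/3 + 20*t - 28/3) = 3*t/(3*t^2 - 8*t + 4)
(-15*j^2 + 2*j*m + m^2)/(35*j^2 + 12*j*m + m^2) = (-3*j + m)/(7*j + m)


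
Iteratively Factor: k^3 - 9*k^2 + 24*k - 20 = (k - 2)*(k^2 - 7*k + 10) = (k - 5)*(k - 2)*(k - 2)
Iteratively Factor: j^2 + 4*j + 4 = (j + 2)*(j + 2)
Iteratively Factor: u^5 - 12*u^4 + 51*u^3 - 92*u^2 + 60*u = (u - 2)*(u^4 - 10*u^3 + 31*u^2 - 30*u) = u*(u - 2)*(u^3 - 10*u^2 + 31*u - 30) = u*(u - 2)^2*(u^2 - 8*u + 15) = u*(u - 3)*(u - 2)^2*(u - 5)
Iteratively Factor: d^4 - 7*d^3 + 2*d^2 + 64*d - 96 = (d - 2)*(d^3 - 5*d^2 - 8*d + 48) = (d - 4)*(d - 2)*(d^2 - d - 12) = (d - 4)^2*(d - 2)*(d + 3)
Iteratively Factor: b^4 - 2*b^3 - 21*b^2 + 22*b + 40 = (b + 4)*(b^3 - 6*b^2 + 3*b + 10) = (b - 5)*(b + 4)*(b^2 - b - 2) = (b - 5)*(b + 1)*(b + 4)*(b - 2)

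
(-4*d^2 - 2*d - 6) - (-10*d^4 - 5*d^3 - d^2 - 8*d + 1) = 10*d^4 + 5*d^3 - 3*d^2 + 6*d - 7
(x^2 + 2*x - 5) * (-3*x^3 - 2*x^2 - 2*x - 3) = -3*x^5 - 8*x^4 + 9*x^3 + 3*x^2 + 4*x + 15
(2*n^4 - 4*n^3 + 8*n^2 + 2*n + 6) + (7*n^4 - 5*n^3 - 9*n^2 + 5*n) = 9*n^4 - 9*n^3 - n^2 + 7*n + 6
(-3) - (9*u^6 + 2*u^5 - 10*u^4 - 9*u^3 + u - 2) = -9*u^6 - 2*u^5 + 10*u^4 + 9*u^3 - u - 1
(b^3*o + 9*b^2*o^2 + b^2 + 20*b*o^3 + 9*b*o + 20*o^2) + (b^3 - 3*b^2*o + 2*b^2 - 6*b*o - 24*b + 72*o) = b^3*o + b^3 + 9*b^2*o^2 - 3*b^2*o + 3*b^2 + 20*b*o^3 + 3*b*o - 24*b + 20*o^2 + 72*o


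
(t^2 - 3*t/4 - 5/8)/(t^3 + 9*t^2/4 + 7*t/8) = (4*t - 5)/(t*(4*t + 7))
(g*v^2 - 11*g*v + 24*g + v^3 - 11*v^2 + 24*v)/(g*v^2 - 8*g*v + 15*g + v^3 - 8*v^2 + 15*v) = (v - 8)/(v - 5)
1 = 1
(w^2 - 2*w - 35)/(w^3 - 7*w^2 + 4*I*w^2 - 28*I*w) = (w + 5)/(w*(w + 4*I))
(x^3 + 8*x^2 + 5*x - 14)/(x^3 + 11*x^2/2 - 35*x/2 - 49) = 2*(x - 1)/(2*x - 7)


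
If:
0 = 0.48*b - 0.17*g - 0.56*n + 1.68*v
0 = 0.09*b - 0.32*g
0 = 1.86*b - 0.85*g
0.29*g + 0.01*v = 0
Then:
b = 0.00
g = 0.00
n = 0.00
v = 0.00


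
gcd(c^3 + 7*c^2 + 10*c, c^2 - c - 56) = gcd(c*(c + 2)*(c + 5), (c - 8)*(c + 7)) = 1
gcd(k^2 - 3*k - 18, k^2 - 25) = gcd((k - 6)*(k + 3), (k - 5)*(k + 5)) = 1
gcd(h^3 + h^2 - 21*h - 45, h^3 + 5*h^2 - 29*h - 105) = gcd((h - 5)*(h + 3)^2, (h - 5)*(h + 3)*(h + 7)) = h^2 - 2*h - 15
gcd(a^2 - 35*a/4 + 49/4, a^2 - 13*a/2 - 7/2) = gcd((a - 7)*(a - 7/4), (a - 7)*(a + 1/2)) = a - 7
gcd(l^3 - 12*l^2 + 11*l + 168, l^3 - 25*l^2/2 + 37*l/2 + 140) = l^2 - 15*l + 56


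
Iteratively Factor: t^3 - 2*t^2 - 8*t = (t - 4)*(t^2 + 2*t) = (t - 4)*(t + 2)*(t)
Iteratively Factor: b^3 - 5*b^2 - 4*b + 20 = (b + 2)*(b^2 - 7*b + 10) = (b - 2)*(b + 2)*(b - 5)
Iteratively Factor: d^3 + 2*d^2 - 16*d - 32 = (d - 4)*(d^2 + 6*d + 8) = (d - 4)*(d + 2)*(d + 4)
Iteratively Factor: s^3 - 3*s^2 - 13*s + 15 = (s - 5)*(s^2 + 2*s - 3) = (s - 5)*(s - 1)*(s + 3)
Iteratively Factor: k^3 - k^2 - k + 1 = (k - 1)*(k^2 - 1) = (k - 1)^2*(k + 1)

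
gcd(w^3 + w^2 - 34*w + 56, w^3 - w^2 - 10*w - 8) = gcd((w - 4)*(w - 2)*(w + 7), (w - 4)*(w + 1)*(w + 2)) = w - 4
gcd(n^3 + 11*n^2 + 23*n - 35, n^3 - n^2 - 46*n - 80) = n + 5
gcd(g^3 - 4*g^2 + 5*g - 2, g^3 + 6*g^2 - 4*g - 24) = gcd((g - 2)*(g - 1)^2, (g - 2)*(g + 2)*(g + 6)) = g - 2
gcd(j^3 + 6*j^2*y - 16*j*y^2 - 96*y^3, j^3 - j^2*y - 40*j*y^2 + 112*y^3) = -j + 4*y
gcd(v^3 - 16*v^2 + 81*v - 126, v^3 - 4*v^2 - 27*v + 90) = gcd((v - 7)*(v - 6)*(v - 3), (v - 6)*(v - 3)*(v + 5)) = v^2 - 9*v + 18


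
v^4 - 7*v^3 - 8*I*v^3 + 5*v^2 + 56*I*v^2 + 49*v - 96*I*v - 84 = (v - 4)*(v - 3)*(v - 7*I)*(v - I)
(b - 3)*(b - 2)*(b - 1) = b^3 - 6*b^2 + 11*b - 6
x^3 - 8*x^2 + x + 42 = (x - 7)*(x - 3)*(x + 2)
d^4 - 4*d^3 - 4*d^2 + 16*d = d*(d - 4)*(d - 2)*(d + 2)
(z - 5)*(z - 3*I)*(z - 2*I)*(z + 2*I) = z^4 - 5*z^3 - 3*I*z^3 + 4*z^2 + 15*I*z^2 - 20*z - 12*I*z + 60*I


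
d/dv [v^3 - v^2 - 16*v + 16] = 3*v^2 - 2*v - 16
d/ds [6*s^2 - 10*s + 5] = 12*s - 10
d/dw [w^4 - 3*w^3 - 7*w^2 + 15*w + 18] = 4*w^3 - 9*w^2 - 14*w + 15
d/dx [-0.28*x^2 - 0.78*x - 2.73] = -0.56*x - 0.78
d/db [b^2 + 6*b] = 2*b + 6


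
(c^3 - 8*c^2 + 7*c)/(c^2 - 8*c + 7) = c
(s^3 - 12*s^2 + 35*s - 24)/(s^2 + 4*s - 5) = (s^2 - 11*s + 24)/(s + 5)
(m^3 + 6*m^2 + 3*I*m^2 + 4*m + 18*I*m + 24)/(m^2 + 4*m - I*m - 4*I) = (m^2 + m*(6 + 4*I) + 24*I)/(m + 4)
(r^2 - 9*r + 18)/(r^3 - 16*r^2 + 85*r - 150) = (r - 3)/(r^2 - 10*r + 25)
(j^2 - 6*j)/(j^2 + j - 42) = j/(j + 7)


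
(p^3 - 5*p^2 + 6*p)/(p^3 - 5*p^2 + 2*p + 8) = p*(p - 3)/(p^2 - 3*p - 4)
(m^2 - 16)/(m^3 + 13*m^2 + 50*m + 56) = (m - 4)/(m^2 + 9*m + 14)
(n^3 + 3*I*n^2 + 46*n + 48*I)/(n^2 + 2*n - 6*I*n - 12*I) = (n^2 + 9*I*n - 8)/(n + 2)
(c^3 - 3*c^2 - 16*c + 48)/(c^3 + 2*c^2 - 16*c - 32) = (c - 3)/(c + 2)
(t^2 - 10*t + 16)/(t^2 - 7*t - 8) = (t - 2)/(t + 1)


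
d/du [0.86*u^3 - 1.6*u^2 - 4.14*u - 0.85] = 2.58*u^2 - 3.2*u - 4.14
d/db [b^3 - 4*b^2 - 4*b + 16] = 3*b^2 - 8*b - 4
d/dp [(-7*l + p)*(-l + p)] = -8*l + 2*p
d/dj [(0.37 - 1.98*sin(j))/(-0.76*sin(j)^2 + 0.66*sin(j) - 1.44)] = (-1.5048*sin(j)^2 + 0.5624*sin(j) + 2.607)*cos(j)/(0.5776*sin(j)^4 - 1.0032*sin(j)^3 + 2.6244*sin(j)^2 - 1.9008*sin(j) + 2.0736)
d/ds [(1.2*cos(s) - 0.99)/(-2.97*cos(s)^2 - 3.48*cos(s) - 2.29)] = (-3.564*cos(s)^2 + 5.8806*cos(s) + 6.1932)*sin(s)/(8.8209*cos(s)^4 + 20.6712*cos(s)^3 + 25.713*cos(s)^2 + 15.9384*cos(s) + 5.2441)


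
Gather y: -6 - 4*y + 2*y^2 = 2*y^2 - 4*y - 6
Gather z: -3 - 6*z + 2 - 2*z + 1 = -8*z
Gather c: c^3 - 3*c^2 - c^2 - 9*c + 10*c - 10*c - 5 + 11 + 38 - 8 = c^3 - 4*c^2 - 9*c + 36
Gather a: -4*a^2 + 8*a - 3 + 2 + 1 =-4*a^2 + 8*a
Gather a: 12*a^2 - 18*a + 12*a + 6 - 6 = 12*a^2 - 6*a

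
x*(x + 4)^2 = x^3 + 8*x^2 + 16*x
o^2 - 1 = (o - 1)*(o + 1)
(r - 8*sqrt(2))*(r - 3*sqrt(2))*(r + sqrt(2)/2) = r^3 - 21*sqrt(2)*r^2/2 + 37*r + 24*sqrt(2)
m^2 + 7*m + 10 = (m + 2)*(m + 5)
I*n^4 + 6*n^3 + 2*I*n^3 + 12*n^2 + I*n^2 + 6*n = n*(n + 1)*(n - 6*I)*(I*n + I)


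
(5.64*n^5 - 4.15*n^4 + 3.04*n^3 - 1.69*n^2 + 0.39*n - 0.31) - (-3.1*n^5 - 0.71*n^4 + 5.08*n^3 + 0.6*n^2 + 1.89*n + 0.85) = 8.74*n^5 - 3.44*n^4 - 2.04*n^3 - 2.29*n^2 - 1.5*n - 1.16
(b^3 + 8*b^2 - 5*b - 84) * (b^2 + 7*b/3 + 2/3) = b^5 + 31*b^4/3 + 43*b^3/3 - 271*b^2/3 - 598*b/3 - 56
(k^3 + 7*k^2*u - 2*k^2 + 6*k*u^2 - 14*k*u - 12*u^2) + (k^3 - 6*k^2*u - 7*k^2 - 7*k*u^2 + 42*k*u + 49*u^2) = 2*k^3 + k^2*u - 9*k^2 - k*u^2 + 28*k*u + 37*u^2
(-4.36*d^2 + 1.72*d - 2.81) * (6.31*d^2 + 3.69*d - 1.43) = -27.5116*d^4 - 5.2352*d^3 - 5.1495*d^2 - 12.8285*d + 4.0183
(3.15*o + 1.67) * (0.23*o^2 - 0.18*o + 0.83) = 0.7245*o^3 - 0.1829*o^2 + 2.3139*o + 1.3861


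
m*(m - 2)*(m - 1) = m^3 - 3*m^2 + 2*m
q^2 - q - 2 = (q - 2)*(q + 1)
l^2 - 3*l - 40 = (l - 8)*(l + 5)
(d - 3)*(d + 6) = d^2 + 3*d - 18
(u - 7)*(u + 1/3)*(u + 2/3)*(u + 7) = u^4 + u^3 - 439*u^2/9 - 49*u - 98/9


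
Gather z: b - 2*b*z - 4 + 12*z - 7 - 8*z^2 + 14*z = b - 8*z^2 + z*(26 - 2*b) - 11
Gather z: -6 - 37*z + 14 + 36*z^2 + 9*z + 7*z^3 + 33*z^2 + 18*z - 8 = 7*z^3 + 69*z^2 - 10*z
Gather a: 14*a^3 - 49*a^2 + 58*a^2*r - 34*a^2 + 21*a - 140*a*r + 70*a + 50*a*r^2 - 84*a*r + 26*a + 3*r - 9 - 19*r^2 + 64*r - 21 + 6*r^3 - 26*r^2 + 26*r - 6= 14*a^3 + a^2*(58*r - 83) + a*(50*r^2 - 224*r + 117) + 6*r^3 - 45*r^2 + 93*r - 36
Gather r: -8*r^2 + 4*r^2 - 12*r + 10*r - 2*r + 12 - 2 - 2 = -4*r^2 - 4*r + 8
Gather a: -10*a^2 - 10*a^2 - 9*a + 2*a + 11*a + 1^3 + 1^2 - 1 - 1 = -20*a^2 + 4*a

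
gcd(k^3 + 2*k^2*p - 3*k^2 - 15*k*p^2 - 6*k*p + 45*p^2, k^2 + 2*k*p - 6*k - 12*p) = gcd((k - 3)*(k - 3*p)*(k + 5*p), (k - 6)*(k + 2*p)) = 1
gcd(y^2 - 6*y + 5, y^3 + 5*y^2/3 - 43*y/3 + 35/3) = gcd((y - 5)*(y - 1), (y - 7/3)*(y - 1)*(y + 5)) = y - 1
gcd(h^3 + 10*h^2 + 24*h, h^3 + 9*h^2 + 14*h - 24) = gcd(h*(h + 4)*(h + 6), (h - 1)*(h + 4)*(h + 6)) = h^2 + 10*h + 24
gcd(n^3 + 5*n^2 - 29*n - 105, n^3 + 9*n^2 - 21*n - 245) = n^2 + 2*n - 35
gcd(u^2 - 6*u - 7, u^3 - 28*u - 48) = 1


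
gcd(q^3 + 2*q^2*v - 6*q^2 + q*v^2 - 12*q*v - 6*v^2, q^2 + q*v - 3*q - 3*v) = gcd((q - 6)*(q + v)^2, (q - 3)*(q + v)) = q + v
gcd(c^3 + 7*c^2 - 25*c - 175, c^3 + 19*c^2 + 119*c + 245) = c^2 + 12*c + 35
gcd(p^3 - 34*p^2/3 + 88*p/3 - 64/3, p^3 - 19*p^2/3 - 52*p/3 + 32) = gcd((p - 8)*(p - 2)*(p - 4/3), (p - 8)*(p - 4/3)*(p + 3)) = p^2 - 28*p/3 + 32/3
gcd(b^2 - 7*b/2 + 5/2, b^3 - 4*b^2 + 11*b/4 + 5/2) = b - 5/2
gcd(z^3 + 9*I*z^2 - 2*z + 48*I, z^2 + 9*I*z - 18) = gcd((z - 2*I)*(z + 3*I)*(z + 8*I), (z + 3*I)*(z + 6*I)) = z + 3*I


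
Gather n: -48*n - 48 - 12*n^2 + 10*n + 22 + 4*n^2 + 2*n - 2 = -8*n^2 - 36*n - 28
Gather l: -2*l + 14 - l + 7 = 21 - 3*l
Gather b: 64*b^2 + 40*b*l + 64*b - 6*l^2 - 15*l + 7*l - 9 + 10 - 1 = 64*b^2 + b*(40*l + 64) - 6*l^2 - 8*l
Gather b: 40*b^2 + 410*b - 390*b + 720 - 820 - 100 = 40*b^2 + 20*b - 200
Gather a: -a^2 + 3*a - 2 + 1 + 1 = -a^2 + 3*a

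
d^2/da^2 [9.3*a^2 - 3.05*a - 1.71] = 18.6000000000000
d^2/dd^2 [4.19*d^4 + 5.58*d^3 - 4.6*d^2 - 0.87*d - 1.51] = 50.28*d^2 + 33.48*d - 9.2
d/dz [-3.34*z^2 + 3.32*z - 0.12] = 3.32 - 6.68*z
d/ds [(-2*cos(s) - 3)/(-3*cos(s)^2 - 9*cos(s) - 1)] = (-6*sin(s)^2 + 18*cos(s) + 31)*sin(s)/(3*cos(s)^2 + 9*cos(s) + 1)^2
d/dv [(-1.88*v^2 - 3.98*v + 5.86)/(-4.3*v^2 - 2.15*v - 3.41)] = (-13.072*v^2 + 63.2176*v + 26.1708)/(18.49*v^4 + 18.49*v^3 + 33.9485*v^2 + 14.663*v + 11.6281)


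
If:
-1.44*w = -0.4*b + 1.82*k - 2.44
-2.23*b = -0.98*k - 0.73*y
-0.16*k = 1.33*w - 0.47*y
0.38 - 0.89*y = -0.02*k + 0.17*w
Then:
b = 0.83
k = 1.54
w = -0.02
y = 0.47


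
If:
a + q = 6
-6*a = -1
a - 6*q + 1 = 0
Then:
No Solution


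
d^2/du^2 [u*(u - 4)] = 2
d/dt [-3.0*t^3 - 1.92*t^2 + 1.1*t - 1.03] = -9.0*t^2 - 3.84*t + 1.1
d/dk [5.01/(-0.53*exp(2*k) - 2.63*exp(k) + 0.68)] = (5.3106*exp(k) + 13.1763)*exp(k)/(0.53*exp(2*k) + 2.63*exp(k) - 0.68)^2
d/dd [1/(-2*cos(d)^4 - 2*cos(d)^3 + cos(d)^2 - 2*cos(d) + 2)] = 2*(-4*cos(d)^3 - 3*cos(d)^2 + cos(d) - 1)*sin(d)/(2*cos(d)^4 + 2*cos(d)^3 - cos(d)^2 + 2*cos(d) - 2)^2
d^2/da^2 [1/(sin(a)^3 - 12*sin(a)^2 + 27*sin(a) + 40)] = 3*(-3*sin(a)^5 + 47*sin(a)^4 - 253*sin(a)^3 + 633*sin(a)^2 - 1174*sin(a) + 806)/((sin(a) - 8)^3*(sin(a) - 5)^3*(sin(a) + 1)^2)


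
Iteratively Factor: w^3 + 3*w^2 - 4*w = (w - 1)*(w^2 + 4*w) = (w - 1)*(w + 4)*(w)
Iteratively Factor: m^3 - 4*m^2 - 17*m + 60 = (m + 4)*(m^2 - 8*m + 15) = (m - 5)*(m + 4)*(m - 3)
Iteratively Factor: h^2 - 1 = (h - 1)*(h + 1)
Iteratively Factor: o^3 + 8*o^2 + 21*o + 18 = (o + 3)*(o^2 + 5*o + 6) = (o + 2)*(o + 3)*(o + 3)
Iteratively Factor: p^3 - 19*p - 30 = (p + 3)*(p^2 - 3*p - 10) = (p + 2)*(p + 3)*(p - 5)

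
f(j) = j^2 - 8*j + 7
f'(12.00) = 16.00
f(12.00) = 55.00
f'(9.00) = 10.00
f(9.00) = 16.00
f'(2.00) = -4.00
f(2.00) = -5.00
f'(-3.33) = -14.66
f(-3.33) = 44.73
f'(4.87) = 1.74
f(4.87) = -8.24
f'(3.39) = -1.22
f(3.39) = -8.63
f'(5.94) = 3.88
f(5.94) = -5.24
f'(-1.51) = -11.02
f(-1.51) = 21.36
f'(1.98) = -4.04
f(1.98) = -4.92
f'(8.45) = 8.90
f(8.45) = 10.80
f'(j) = 2*j - 8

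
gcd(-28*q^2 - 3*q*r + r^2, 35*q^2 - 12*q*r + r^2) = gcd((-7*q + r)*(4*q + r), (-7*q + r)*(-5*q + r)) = 7*q - r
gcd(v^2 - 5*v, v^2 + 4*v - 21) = 1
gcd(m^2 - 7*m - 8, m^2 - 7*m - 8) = m^2 - 7*m - 8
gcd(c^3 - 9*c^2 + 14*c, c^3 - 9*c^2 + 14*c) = c^3 - 9*c^2 + 14*c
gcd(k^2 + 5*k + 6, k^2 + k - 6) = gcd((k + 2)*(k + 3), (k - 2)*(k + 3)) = k + 3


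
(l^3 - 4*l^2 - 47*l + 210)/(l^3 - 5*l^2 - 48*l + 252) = (l - 5)/(l - 6)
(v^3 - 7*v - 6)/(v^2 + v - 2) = (v^2 - 2*v - 3)/(v - 1)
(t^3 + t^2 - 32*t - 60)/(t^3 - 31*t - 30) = (t + 2)/(t + 1)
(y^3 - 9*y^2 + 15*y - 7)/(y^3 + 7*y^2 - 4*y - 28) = (y^3 - 9*y^2 + 15*y - 7)/(y^3 + 7*y^2 - 4*y - 28)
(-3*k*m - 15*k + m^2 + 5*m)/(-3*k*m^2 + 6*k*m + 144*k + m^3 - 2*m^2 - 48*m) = (m + 5)/(m^2 - 2*m - 48)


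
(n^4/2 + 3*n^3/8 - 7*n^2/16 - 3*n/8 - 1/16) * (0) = 0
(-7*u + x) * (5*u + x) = -35*u^2 - 2*u*x + x^2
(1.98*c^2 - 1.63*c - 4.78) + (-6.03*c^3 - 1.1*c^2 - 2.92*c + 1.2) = -6.03*c^3 + 0.88*c^2 - 4.55*c - 3.58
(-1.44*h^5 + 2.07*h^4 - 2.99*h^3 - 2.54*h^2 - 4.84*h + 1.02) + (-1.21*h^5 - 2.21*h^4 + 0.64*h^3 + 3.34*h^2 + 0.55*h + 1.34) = -2.65*h^5 - 0.14*h^4 - 2.35*h^3 + 0.8*h^2 - 4.29*h + 2.36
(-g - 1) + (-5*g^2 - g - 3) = -5*g^2 - 2*g - 4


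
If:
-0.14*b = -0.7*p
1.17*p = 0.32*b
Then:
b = 0.00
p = 0.00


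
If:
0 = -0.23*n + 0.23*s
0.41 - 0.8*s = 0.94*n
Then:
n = 0.24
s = 0.24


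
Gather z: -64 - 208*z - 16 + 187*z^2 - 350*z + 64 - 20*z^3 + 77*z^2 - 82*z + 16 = -20*z^3 + 264*z^2 - 640*z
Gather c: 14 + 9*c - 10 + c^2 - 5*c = c^2 + 4*c + 4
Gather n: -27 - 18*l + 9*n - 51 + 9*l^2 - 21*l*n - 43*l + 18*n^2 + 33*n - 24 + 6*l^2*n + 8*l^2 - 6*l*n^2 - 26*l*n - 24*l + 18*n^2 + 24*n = 17*l^2 - 85*l + n^2*(36 - 6*l) + n*(6*l^2 - 47*l + 66) - 102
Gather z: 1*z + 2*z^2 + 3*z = 2*z^2 + 4*z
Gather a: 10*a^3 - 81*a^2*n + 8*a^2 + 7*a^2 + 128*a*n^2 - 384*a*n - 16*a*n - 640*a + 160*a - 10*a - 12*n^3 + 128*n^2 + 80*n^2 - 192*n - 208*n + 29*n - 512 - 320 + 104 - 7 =10*a^3 + a^2*(15 - 81*n) + a*(128*n^2 - 400*n - 490) - 12*n^3 + 208*n^2 - 371*n - 735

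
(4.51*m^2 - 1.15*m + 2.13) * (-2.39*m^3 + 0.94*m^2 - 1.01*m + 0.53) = -10.7789*m^5 + 6.9879*m^4 - 10.7268*m^3 + 5.554*m^2 - 2.7608*m + 1.1289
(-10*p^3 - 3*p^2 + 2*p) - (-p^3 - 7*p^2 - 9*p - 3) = -9*p^3 + 4*p^2 + 11*p + 3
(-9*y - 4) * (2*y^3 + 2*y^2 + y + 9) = -18*y^4 - 26*y^3 - 17*y^2 - 85*y - 36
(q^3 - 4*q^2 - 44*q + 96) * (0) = 0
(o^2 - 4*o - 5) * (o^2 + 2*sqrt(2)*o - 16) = o^4 - 4*o^3 + 2*sqrt(2)*o^3 - 21*o^2 - 8*sqrt(2)*o^2 - 10*sqrt(2)*o + 64*o + 80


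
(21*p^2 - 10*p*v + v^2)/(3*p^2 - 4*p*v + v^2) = (7*p - v)/(p - v)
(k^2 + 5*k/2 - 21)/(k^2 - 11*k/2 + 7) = (k + 6)/(k - 2)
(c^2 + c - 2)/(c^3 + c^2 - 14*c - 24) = (c - 1)/(c^2 - c - 12)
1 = 1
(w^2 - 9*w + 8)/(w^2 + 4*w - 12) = (w^2 - 9*w + 8)/(w^2 + 4*w - 12)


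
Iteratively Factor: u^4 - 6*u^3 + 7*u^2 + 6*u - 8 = (u + 1)*(u^3 - 7*u^2 + 14*u - 8) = (u - 1)*(u + 1)*(u^2 - 6*u + 8) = (u - 2)*(u - 1)*(u + 1)*(u - 4)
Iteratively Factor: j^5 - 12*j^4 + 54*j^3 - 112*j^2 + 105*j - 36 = (j - 1)*(j^4 - 11*j^3 + 43*j^2 - 69*j + 36) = (j - 1)^2*(j^3 - 10*j^2 + 33*j - 36) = (j - 3)*(j - 1)^2*(j^2 - 7*j + 12) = (j - 4)*(j - 3)*(j - 1)^2*(j - 3)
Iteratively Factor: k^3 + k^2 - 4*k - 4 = (k + 2)*(k^2 - k - 2) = (k + 1)*(k + 2)*(k - 2)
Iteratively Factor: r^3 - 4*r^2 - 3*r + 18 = (r + 2)*(r^2 - 6*r + 9) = (r - 3)*(r + 2)*(r - 3)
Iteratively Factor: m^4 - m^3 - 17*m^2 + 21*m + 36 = (m - 3)*(m^3 + 2*m^2 - 11*m - 12) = (m - 3)^2*(m^2 + 5*m + 4) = (m - 3)^2*(m + 4)*(m + 1)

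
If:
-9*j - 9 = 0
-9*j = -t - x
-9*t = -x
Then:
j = -1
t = -9/10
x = -81/10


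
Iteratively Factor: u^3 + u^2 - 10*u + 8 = (u - 1)*(u^2 + 2*u - 8) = (u - 1)*(u + 4)*(u - 2)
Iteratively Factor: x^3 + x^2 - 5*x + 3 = (x - 1)*(x^2 + 2*x - 3) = (x - 1)*(x + 3)*(x - 1)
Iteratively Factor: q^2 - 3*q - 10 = (q + 2)*(q - 5)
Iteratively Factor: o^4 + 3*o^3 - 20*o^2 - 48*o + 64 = (o + 4)*(o^3 - o^2 - 16*o + 16) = (o + 4)^2*(o^2 - 5*o + 4) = (o - 4)*(o + 4)^2*(o - 1)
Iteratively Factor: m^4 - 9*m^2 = (m + 3)*(m^3 - 3*m^2) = (m - 3)*(m + 3)*(m^2) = m*(m - 3)*(m + 3)*(m)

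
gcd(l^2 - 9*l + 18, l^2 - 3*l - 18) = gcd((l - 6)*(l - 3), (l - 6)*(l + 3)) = l - 6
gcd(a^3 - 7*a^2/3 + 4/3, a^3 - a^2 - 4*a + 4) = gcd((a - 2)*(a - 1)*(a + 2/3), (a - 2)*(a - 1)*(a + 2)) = a^2 - 3*a + 2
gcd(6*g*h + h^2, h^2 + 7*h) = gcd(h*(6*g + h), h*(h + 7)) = h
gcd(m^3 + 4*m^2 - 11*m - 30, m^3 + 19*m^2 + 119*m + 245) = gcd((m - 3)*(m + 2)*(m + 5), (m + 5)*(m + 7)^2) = m + 5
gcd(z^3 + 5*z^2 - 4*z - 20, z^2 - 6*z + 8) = z - 2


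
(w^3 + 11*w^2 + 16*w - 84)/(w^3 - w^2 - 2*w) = (w^2 + 13*w + 42)/(w*(w + 1))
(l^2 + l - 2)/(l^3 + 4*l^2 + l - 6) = 1/(l + 3)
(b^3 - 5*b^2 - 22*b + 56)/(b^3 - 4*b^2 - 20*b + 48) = (b - 7)/(b - 6)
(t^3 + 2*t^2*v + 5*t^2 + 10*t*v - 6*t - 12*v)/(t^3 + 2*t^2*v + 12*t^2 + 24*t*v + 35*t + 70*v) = (t^2 + 5*t - 6)/(t^2 + 12*t + 35)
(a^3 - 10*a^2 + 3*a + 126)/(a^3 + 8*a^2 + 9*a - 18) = (a^2 - 13*a + 42)/(a^2 + 5*a - 6)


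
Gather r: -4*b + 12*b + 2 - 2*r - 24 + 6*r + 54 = 8*b + 4*r + 32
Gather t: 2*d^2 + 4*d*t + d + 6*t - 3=2*d^2 + d + t*(4*d + 6) - 3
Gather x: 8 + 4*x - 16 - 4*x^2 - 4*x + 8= -4*x^2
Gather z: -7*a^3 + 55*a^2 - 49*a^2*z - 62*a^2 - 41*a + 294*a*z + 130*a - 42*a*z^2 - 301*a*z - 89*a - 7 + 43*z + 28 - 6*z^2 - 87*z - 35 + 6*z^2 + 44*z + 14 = -7*a^3 - 7*a^2 - 42*a*z^2 + z*(-49*a^2 - 7*a)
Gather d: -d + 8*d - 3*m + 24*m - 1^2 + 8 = 7*d + 21*m + 7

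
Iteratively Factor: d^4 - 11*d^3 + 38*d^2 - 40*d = (d - 2)*(d^3 - 9*d^2 + 20*d) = (d - 5)*(d - 2)*(d^2 - 4*d) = (d - 5)*(d - 4)*(d - 2)*(d)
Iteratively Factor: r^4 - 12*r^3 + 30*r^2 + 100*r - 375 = (r + 3)*(r^3 - 15*r^2 + 75*r - 125) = (r - 5)*(r + 3)*(r^2 - 10*r + 25) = (r - 5)^2*(r + 3)*(r - 5)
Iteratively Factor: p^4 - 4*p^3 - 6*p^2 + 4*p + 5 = (p - 1)*(p^3 - 3*p^2 - 9*p - 5) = (p - 5)*(p - 1)*(p^2 + 2*p + 1) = (p - 5)*(p - 1)*(p + 1)*(p + 1)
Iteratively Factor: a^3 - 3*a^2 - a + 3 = (a - 1)*(a^2 - 2*a - 3) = (a - 3)*(a - 1)*(a + 1)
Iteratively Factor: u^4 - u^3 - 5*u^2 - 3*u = (u)*(u^3 - u^2 - 5*u - 3) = u*(u + 1)*(u^2 - 2*u - 3) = u*(u - 3)*(u + 1)*(u + 1)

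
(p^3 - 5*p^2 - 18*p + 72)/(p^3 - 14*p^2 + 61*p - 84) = (p^2 - 2*p - 24)/(p^2 - 11*p + 28)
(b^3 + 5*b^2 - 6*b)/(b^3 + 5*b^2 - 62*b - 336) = b*(b - 1)/(b^2 - b - 56)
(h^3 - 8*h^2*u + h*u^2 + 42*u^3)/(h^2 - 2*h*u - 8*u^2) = (-h^2 + 10*h*u - 21*u^2)/(-h + 4*u)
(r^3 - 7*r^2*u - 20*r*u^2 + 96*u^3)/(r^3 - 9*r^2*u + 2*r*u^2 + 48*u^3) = (r + 4*u)/(r + 2*u)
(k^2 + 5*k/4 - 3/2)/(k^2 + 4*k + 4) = (k - 3/4)/(k + 2)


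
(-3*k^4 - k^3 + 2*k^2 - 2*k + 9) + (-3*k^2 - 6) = -3*k^4 - k^3 - k^2 - 2*k + 3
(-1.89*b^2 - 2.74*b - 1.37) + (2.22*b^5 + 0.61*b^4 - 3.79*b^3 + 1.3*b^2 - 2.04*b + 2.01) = 2.22*b^5 + 0.61*b^4 - 3.79*b^3 - 0.59*b^2 - 4.78*b + 0.64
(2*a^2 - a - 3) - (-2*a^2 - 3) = 4*a^2 - a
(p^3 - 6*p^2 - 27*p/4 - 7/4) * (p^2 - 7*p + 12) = p^5 - 13*p^4 + 189*p^3/4 - 53*p^2/2 - 275*p/4 - 21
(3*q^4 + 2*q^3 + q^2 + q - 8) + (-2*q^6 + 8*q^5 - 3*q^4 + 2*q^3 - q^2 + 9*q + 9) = -2*q^6 + 8*q^5 + 4*q^3 + 10*q + 1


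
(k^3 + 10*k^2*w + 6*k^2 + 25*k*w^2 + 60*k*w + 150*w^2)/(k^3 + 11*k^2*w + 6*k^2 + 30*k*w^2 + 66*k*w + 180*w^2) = (k + 5*w)/(k + 6*w)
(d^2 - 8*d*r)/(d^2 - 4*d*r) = (d - 8*r)/(d - 4*r)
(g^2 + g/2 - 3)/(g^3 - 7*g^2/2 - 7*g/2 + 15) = (2*g - 3)/(2*g^2 - 11*g + 15)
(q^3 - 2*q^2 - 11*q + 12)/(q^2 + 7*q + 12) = (q^2 - 5*q + 4)/(q + 4)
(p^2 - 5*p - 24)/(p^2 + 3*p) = (p - 8)/p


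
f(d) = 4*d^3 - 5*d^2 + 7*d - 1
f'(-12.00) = 1855.00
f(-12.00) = -7717.00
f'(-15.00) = 2857.00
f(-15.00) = -14731.00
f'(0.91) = 7.84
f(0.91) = 4.24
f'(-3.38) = 177.89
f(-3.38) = -236.24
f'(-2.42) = 101.48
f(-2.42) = -103.91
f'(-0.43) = 13.52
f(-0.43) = -5.25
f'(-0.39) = 12.73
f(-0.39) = -4.73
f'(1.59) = 21.44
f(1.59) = 13.57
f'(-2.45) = 103.53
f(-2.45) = -106.99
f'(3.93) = 153.04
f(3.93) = 192.08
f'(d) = 12*d^2 - 10*d + 7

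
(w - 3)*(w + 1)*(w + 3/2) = w^3 - w^2/2 - 6*w - 9/2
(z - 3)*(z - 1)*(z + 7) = z^3 + 3*z^2 - 25*z + 21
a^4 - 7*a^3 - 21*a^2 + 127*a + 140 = (a - 7)*(a - 5)*(a + 1)*(a + 4)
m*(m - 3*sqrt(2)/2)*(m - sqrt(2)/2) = m^3 - 2*sqrt(2)*m^2 + 3*m/2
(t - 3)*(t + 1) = t^2 - 2*t - 3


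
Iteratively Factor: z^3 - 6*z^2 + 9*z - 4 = (z - 4)*(z^2 - 2*z + 1) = (z - 4)*(z - 1)*(z - 1)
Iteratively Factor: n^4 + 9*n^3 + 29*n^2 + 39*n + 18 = (n + 3)*(n^3 + 6*n^2 + 11*n + 6) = (n + 3)^2*(n^2 + 3*n + 2) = (n + 1)*(n + 3)^2*(n + 2)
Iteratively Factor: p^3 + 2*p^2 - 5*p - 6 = (p + 1)*(p^2 + p - 6) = (p - 2)*(p + 1)*(p + 3)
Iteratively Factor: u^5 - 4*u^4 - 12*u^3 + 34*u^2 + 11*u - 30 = (u + 1)*(u^4 - 5*u^3 - 7*u^2 + 41*u - 30) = (u - 2)*(u + 1)*(u^3 - 3*u^2 - 13*u + 15) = (u - 5)*(u - 2)*(u + 1)*(u^2 + 2*u - 3) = (u - 5)*(u - 2)*(u + 1)*(u + 3)*(u - 1)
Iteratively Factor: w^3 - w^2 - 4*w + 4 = (w + 2)*(w^2 - 3*w + 2) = (w - 1)*(w + 2)*(w - 2)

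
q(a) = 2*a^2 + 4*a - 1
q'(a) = 4*a + 4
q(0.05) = -0.80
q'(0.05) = 4.20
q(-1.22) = -2.90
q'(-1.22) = -0.88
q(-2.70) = 2.78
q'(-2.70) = -6.80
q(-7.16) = 72.89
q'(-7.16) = -24.64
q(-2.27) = 0.23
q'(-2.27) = -5.08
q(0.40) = 0.92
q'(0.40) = 5.60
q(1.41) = 8.62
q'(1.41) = 9.64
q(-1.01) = -3.00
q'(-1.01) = -0.04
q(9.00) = 197.00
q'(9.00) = 40.00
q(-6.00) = 47.00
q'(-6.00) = -20.00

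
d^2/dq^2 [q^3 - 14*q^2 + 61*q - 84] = 6*q - 28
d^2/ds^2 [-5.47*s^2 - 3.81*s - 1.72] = -10.9400000000000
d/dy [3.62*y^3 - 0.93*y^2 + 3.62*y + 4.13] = 10.86*y^2 - 1.86*y + 3.62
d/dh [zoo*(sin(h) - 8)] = zoo*cos(h)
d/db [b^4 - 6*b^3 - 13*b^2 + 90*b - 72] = 4*b^3 - 18*b^2 - 26*b + 90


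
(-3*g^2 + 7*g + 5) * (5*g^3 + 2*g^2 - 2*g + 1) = -15*g^5 + 29*g^4 + 45*g^3 - 7*g^2 - 3*g + 5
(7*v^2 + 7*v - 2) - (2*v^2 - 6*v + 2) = 5*v^2 + 13*v - 4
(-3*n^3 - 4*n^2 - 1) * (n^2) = -3*n^5 - 4*n^4 - n^2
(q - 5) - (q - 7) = 2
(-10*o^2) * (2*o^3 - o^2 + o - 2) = -20*o^5 + 10*o^4 - 10*o^3 + 20*o^2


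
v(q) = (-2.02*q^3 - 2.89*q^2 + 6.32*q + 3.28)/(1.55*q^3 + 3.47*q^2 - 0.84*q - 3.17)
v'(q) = (-6.06*q^2 - 5.78*q + 6.32)/(1.55*q^3 + 3.47*q^2 - 0.84*q - 3.17) + (-4.65*q^2 - 6.94*q + 0.84)*(-2.02*q^3 - 2.89*q^2 + 6.32*q + 3.28)/(1.55*q^3 + 3.47*q^2 - 0.84*q - 3.17)^2 = (-2.5299*q^4 - 16.1984*q^3 - 15.5446*q^2 - 4.4406*q - 17.2792)/(2.4025*q^6 + 10.757*q^5 + 9.4369*q^4 - 15.6566*q^3 - 21.2942*q^2 + 5.3256*q + 10.0489)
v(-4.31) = -1.42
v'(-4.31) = 0.04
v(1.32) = 0.36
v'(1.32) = -3.35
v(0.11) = -1.22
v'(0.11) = -1.74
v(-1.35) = -11.69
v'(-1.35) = -36.26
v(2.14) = -0.62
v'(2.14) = -0.45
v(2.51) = -0.75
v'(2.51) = -0.29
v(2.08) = -0.59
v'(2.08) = -0.50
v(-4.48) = -1.43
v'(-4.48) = 0.03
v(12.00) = -1.21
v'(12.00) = -0.01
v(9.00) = -1.18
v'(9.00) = -0.02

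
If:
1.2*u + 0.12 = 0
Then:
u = -0.10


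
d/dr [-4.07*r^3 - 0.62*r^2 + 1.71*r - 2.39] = -12.21*r^2 - 1.24*r + 1.71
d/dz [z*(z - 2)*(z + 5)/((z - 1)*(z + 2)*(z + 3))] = (z^4 + 22*z^3 + 25*z^2 - 36*z + 60)/(z^6 + 8*z^5 + 18*z^4 - 4*z^3 - 47*z^2 - 12*z + 36)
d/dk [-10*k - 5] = -10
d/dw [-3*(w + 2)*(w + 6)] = -6*w - 24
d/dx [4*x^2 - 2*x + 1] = 8*x - 2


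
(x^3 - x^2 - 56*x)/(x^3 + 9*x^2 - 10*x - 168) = x*(x - 8)/(x^2 + 2*x - 24)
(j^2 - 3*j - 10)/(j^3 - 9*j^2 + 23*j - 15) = (j + 2)/(j^2 - 4*j + 3)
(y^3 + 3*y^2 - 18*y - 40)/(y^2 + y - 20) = y + 2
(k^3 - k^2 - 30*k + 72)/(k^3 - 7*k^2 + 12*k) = (k + 6)/k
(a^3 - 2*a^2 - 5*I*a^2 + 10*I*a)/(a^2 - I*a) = (a^2 - 2*a - 5*I*a + 10*I)/(a - I)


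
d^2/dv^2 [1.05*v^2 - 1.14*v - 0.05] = 2.10000000000000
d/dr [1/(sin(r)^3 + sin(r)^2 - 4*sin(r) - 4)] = (-3*sin(r)^2 - 2*sin(r) + 4)*cos(r)/(sin(r)^3 + sin(r)^2 - 4*sin(r) - 4)^2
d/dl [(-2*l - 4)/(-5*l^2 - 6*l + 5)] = 2*(5*l^2 + 6*l - 2*(l + 2)*(5*l + 3) - 5)/(5*l^2 + 6*l - 5)^2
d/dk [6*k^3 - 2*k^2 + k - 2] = 18*k^2 - 4*k + 1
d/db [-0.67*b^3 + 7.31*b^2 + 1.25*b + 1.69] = -2.01*b^2 + 14.62*b + 1.25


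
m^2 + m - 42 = (m - 6)*(m + 7)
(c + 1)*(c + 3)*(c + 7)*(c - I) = c^4 + 11*c^3 - I*c^3 + 31*c^2 - 11*I*c^2 + 21*c - 31*I*c - 21*I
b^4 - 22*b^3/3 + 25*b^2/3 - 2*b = b*(b - 6)*(b - 1)*(b - 1/3)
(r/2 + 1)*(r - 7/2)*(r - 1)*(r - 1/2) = r^4/2 - 3*r^3/2 - 17*r^2/8 + 39*r/8 - 7/4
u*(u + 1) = u^2 + u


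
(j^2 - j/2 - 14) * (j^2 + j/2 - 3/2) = j^4 - 63*j^2/4 - 25*j/4 + 21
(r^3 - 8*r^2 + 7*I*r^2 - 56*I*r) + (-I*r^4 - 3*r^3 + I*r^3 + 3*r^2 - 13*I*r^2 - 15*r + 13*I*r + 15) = -I*r^4 - 2*r^3 + I*r^3 - 5*r^2 - 6*I*r^2 - 15*r - 43*I*r + 15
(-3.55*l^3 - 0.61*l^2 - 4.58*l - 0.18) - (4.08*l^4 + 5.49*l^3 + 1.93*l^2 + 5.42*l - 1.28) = -4.08*l^4 - 9.04*l^3 - 2.54*l^2 - 10.0*l + 1.1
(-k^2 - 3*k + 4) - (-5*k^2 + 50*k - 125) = 4*k^2 - 53*k + 129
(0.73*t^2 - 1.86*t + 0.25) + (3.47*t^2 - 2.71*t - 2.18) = 4.2*t^2 - 4.57*t - 1.93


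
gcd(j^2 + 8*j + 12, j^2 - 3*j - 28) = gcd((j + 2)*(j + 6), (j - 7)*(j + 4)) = 1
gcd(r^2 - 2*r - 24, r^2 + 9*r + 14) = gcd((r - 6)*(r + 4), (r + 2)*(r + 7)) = 1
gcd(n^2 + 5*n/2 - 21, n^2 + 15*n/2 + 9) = n + 6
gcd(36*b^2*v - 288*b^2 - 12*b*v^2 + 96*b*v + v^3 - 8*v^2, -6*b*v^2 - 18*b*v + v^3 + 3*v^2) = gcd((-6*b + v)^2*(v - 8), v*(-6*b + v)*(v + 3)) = -6*b + v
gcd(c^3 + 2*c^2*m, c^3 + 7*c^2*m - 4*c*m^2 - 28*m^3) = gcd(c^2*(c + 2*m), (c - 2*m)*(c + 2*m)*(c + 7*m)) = c + 2*m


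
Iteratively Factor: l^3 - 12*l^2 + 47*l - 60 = (l - 5)*(l^2 - 7*l + 12) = (l - 5)*(l - 3)*(l - 4)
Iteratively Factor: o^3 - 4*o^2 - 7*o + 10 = (o + 2)*(o^2 - 6*o + 5) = (o - 1)*(o + 2)*(o - 5)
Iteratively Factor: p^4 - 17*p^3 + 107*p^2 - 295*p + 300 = (p - 4)*(p^3 - 13*p^2 + 55*p - 75) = (p - 5)*(p - 4)*(p^2 - 8*p + 15) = (p - 5)*(p - 4)*(p - 3)*(p - 5)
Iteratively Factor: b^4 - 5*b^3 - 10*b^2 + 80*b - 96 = (b - 2)*(b^3 - 3*b^2 - 16*b + 48) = (b - 4)*(b - 2)*(b^2 + b - 12) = (b - 4)*(b - 3)*(b - 2)*(b + 4)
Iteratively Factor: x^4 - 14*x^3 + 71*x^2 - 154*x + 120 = (x - 5)*(x^3 - 9*x^2 + 26*x - 24) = (x - 5)*(x - 2)*(x^2 - 7*x + 12) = (x - 5)*(x - 3)*(x - 2)*(x - 4)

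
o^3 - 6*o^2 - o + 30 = (o - 5)*(o - 3)*(o + 2)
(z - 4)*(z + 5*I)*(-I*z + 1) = -I*z^3 + 6*z^2 + 4*I*z^2 - 24*z + 5*I*z - 20*I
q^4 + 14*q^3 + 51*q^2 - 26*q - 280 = (q - 2)*(q + 4)*(q + 5)*(q + 7)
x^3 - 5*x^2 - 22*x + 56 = (x - 7)*(x - 2)*(x + 4)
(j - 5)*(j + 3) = j^2 - 2*j - 15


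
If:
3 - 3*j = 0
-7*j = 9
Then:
No Solution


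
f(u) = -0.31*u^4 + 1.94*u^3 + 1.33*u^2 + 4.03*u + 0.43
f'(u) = -1.24*u^3 + 5.82*u^2 + 2.66*u + 4.03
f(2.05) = 25.52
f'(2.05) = 23.26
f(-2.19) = -29.52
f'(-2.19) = 39.14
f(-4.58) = -312.91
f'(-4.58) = 233.06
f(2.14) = 27.66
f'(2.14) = 24.22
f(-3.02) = -78.83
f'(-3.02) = 83.23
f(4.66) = 98.22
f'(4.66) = 17.33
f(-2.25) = -31.95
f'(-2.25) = 41.63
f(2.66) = 41.55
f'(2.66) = 28.95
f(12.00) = -2835.53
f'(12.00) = -1268.69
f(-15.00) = -22002.02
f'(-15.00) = 5458.63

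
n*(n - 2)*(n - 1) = n^3 - 3*n^2 + 2*n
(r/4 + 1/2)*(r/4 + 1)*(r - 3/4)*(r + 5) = r^4/16 + 41*r^3/64 + 119*r^2/64 + 23*r/32 - 15/8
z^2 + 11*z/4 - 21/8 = (z - 3/4)*(z + 7/2)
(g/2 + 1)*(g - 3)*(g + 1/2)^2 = g^4/2 - 27*g^2/8 - 25*g/8 - 3/4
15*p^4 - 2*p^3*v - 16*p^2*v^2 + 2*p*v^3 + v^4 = (-3*p + v)*(-p + v)*(p + v)*(5*p + v)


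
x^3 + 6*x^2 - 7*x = x*(x - 1)*(x + 7)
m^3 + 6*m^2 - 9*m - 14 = (m - 2)*(m + 1)*(m + 7)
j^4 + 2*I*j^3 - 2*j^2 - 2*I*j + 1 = (j - 1)*(j + 1)*(j + I)^2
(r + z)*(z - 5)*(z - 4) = r*z^2 - 9*r*z + 20*r + z^3 - 9*z^2 + 20*z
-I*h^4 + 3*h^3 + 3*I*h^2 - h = h*(h + I)^2*(-I*h + 1)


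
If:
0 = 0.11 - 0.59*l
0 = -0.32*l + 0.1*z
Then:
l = 0.19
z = 0.60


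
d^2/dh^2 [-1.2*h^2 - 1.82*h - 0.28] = -2.40000000000000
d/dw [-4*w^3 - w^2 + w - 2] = -12*w^2 - 2*w + 1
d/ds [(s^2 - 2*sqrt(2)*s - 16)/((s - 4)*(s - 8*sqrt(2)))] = (2*(s - 4)*(s - 8*sqrt(2))*(s - sqrt(2)) + (s - 4)*(-s^2 + 2*sqrt(2)*s + 16) + (s - 8*sqrt(2))*(-s^2 + 2*sqrt(2)*s + 16))/((s - 4)^2*(s - 8*sqrt(2))^2)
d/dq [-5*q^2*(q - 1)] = 5*q*(2 - 3*q)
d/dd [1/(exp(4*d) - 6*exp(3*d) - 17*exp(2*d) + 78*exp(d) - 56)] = (-4*exp(3*d) + 18*exp(2*d) + 34*exp(d) - 78)*exp(d)/(-exp(4*d) + 6*exp(3*d) + 17*exp(2*d) - 78*exp(d) + 56)^2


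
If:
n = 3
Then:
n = 3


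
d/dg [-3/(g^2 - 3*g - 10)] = 3*(2*g - 3)/(-g^2 + 3*g + 10)^2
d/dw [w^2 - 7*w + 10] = 2*w - 7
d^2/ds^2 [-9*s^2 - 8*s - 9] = -18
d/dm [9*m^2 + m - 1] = 18*m + 1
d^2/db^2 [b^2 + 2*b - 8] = 2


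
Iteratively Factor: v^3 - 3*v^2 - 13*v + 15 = (v - 5)*(v^2 + 2*v - 3) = (v - 5)*(v - 1)*(v + 3)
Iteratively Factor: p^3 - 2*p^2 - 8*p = (p)*(p^2 - 2*p - 8) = p*(p - 4)*(p + 2)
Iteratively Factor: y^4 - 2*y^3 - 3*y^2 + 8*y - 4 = (y - 2)*(y^3 - 3*y + 2) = (y - 2)*(y + 2)*(y^2 - 2*y + 1) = (y - 2)*(y - 1)*(y + 2)*(y - 1)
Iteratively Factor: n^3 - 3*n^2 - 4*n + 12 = (n - 2)*(n^2 - n - 6) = (n - 2)*(n + 2)*(n - 3)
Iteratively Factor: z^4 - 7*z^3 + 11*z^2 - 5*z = (z - 5)*(z^3 - 2*z^2 + z) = z*(z - 5)*(z^2 - 2*z + 1) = z*(z - 5)*(z - 1)*(z - 1)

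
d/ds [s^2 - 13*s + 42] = 2*s - 13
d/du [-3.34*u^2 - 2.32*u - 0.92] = -6.68*u - 2.32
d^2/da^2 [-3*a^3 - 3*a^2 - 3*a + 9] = -18*a - 6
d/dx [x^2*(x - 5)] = x*(3*x - 10)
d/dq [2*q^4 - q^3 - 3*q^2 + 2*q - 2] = 8*q^3 - 3*q^2 - 6*q + 2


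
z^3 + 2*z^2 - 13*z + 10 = (z - 2)*(z - 1)*(z + 5)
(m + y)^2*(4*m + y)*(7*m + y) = 28*m^4 + 67*m^3*y + 51*m^2*y^2 + 13*m*y^3 + y^4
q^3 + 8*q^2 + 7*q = q*(q + 1)*(q + 7)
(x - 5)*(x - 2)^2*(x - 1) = x^4 - 10*x^3 + 33*x^2 - 44*x + 20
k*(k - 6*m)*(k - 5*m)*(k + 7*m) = k^4 - 4*k^3*m - 47*k^2*m^2 + 210*k*m^3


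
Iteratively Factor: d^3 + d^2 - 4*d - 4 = (d - 2)*(d^2 + 3*d + 2) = (d - 2)*(d + 1)*(d + 2)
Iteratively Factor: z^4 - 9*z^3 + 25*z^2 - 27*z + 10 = (z - 1)*(z^3 - 8*z^2 + 17*z - 10) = (z - 2)*(z - 1)*(z^2 - 6*z + 5) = (z - 2)*(z - 1)^2*(z - 5)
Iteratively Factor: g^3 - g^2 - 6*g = (g - 3)*(g^2 + 2*g) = g*(g - 3)*(g + 2)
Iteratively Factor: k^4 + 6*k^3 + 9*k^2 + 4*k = (k + 1)*(k^3 + 5*k^2 + 4*k) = (k + 1)*(k + 4)*(k^2 + k) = k*(k + 1)*(k + 4)*(k + 1)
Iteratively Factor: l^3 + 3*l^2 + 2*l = (l + 1)*(l^2 + 2*l) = l*(l + 1)*(l + 2)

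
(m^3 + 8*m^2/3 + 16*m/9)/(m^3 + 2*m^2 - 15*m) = (9*m^2 + 24*m + 16)/(9*(m^2 + 2*m - 15))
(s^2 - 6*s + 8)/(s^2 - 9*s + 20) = (s - 2)/(s - 5)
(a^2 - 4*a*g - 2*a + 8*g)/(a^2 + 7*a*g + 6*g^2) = (a^2 - 4*a*g - 2*a + 8*g)/(a^2 + 7*a*g + 6*g^2)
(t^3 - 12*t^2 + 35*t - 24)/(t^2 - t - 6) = (t^2 - 9*t + 8)/(t + 2)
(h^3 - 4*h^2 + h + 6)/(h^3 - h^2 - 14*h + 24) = (h + 1)/(h + 4)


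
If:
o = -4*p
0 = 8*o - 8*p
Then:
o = 0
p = 0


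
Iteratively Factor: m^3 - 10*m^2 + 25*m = (m - 5)*(m^2 - 5*m) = m*(m - 5)*(m - 5)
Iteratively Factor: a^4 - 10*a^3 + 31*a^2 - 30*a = (a)*(a^3 - 10*a^2 + 31*a - 30) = a*(a - 3)*(a^2 - 7*a + 10) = a*(a - 3)*(a - 2)*(a - 5)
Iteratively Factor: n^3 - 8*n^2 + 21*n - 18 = (n - 2)*(n^2 - 6*n + 9) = (n - 3)*(n - 2)*(n - 3)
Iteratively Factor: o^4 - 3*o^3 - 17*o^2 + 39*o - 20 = (o - 1)*(o^3 - 2*o^2 - 19*o + 20) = (o - 1)*(o + 4)*(o^2 - 6*o + 5) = (o - 5)*(o - 1)*(o + 4)*(o - 1)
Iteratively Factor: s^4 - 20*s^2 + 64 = (s + 2)*(s^3 - 2*s^2 - 16*s + 32) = (s + 2)*(s + 4)*(s^2 - 6*s + 8) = (s - 2)*(s + 2)*(s + 4)*(s - 4)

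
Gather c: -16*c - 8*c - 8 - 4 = -24*c - 12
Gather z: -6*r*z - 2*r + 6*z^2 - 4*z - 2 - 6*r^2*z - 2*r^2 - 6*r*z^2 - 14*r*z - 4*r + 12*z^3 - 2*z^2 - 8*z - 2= -2*r^2 - 6*r + 12*z^3 + z^2*(4 - 6*r) + z*(-6*r^2 - 20*r - 12) - 4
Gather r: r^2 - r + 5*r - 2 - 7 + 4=r^2 + 4*r - 5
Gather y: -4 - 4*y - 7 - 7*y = -11*y - 11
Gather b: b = b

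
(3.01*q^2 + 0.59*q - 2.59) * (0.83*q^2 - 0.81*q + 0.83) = 2.4983*q^4 - 1.9484*q^3 - 0.1293*q^2 + 2.5876*q - 2.1497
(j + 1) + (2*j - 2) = 3*j - 1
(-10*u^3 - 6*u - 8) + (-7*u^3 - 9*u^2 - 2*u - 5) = -17*u^3 - 9*u^2 - 8*u - 13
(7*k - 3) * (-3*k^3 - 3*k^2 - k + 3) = -21*k^4 - 12*k^3 + 2*k^2 + 24*k - 9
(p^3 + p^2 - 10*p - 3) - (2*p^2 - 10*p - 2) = p^3 - p^2 - 1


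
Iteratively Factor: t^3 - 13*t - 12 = (t + 1)*(t^2 - t - 12) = (t + 1)*(t + 3)*(t - 4)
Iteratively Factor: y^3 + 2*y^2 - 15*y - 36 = (y + 3)*(y^2 - y - 12) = (y - 4)*(y + 3)*(y + 3)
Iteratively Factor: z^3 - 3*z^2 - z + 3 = (z - 1)*(z^2 - 2*z - 3) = (z - 3)*(z - 1)*(z + 1)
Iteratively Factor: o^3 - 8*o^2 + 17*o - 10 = (o - 2)*(o^2 - 6*o + 5) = (o - 5)*(o - 2)*(o - 1)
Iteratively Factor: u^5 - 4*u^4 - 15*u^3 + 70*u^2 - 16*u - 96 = (u - 4)*(u^4 - 15*u^2 + 10*u + 24) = (u - 4)*(u + 1)*(u^3 - u^2 - 14*u + 24) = (u - 4)*(u - 2)*(u + 1)*(u^2 + u - 12) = (u - 4)*(u - 2)*(u + 1)*(u + 4)*(u - 3)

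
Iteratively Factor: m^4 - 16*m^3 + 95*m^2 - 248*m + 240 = (m - 3)*(m^3 - 13*m^2 + 56*m - 80) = (m - 5)*(m - 3)*(m^2 - 8*m + 16) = (m - 5)*(m - 4)*(m - 3)*(m - 4)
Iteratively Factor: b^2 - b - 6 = (b - 3)*(b + 2)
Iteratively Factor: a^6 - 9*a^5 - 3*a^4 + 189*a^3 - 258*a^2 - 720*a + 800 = (a - 5)*(a^5 - 4*a^4 - 23*a^3 + 74*a^2 + 112*a - 160) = (a - 5)^2*(a^4 + a^3 - 18*a^2 - 16*a + 32) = (a - 5)^2*(a + 2)*(a^3 - a^2 - 16*a + 16) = (a - 5)^2*(a - 4)*(a + 2)*(a^2 + 3*a - 4) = (a - 5)^2*(a - 4)*(a + 2)*(a + 4)*(a - 1)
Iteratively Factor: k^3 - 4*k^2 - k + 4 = (k + 1)*(k^2 - 5*k + 4) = (k - 1)*(k + 1)*(k - 4)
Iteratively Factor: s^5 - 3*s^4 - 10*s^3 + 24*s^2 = (s + 3)*(s^4 - 6*s^3 + 8*s^2) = s*(s + 3)*(s^3 - 6*s^2 + 8*s) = s^2*(s + 3)*(s^2 - 6*s + 8) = s^2*(s - 2)*(s + 3)*(s - 4)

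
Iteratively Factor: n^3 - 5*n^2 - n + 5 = (n + 1)*(n^2 - 6*n + 5) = (n - 5)*(n + 1)*(n - 1)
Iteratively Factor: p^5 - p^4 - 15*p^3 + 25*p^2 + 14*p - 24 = (p + 4)*(p^4 - 5*p^3 + 5*p^2 + 5*p - 6) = (p - 1)*(p + 4)*(p^3 - 4*p^2 + p + 6) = (p - 3)*(p - 1)*(p + 4)*(p^2 - p - 2) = (p - 3)*(p - 1)*(p + 1)*(p + 4)*(p - 2)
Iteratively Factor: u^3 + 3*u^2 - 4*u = (u + 4)*(u^2 - u) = (u - 1)*(u + 4)*(u)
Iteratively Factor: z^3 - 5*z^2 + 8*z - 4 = (z - 1)*(z^2 - 4*z + 4) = (z - 2)*(z - 1)*(z - 2)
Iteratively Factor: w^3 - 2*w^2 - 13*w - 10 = (w - 5)*(w^2 + 3*w + 2) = (w - 5)*(w + 1)*(w + 2)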